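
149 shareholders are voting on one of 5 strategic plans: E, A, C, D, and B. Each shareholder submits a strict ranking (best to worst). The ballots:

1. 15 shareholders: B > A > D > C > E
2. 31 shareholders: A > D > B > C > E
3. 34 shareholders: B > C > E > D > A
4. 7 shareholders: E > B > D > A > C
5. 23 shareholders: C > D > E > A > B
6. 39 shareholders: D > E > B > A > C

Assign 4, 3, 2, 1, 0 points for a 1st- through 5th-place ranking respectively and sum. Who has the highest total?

D

E: 15·0 + 31·0 + 34·2 + 7·4 + 23·2 + 39·3 = 259
A: 15·3 + 31·4 + 34·0 + 7·1 + 23·1 + 39·1 = 238
C: 15·1 + 31·1 + 34·3 + 7·0 + 23·4 + 39·0 = 240
D: 15·2 + 31·3 + 34·1 + 7·2 + 23·3 + 39·4 = 396
B: 15·4 + 31·2 + 34·4 + 7·3 + 23·0 + 39·2 = 357
D has the highest Borda score (396).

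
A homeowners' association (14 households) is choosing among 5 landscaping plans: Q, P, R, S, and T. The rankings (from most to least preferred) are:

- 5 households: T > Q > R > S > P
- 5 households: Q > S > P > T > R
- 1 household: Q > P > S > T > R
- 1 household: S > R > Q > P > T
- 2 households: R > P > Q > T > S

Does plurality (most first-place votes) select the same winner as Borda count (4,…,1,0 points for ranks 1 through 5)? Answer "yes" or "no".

yes

Plurality — first-place votes: Q 6, P 0, R 2, S 1, T 5. Winner: Q.
Borda — scores: Q 45, P 20, R 21, S 26, T 28. Winner: Q.
The two methods agree.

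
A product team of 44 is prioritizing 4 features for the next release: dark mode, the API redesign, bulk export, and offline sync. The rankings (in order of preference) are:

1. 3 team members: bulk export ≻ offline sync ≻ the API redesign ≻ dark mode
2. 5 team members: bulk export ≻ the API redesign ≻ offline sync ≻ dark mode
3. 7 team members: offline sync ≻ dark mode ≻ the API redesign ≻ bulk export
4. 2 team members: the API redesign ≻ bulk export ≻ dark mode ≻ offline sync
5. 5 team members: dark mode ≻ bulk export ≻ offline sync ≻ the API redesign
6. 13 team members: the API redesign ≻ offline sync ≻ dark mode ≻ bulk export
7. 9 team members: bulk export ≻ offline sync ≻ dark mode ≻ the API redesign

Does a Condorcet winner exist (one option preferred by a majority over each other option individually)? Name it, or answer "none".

none

Checking pairwise contests:
the API redesign beats dark mode 23–21.
offline sync beats the API redesign 24–20.
dark mode beats bulk export 25–19.
bulk export beats offline sync 24–20.
Every option loses at least one head-to-head, so there is no Condorcet winner.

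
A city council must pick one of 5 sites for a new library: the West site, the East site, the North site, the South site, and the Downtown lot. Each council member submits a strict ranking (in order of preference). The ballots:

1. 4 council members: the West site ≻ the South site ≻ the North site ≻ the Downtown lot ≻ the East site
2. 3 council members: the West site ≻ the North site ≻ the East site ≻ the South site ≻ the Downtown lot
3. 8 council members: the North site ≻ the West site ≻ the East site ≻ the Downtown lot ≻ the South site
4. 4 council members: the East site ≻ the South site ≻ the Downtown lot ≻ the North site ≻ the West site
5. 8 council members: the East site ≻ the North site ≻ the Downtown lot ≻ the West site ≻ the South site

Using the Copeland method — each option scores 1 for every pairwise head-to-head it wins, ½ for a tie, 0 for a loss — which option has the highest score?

the West site: beats the East site, the South site, and the Downtown lot; loses to the North site → score 3.
the East site: beats the South site and the Downtown lot; loses to the West site and the North site → score 2.
the North site: beats the West site, the East site, the South site, and the Downtown lot → score 4.
the South site: loses to the West site, the East site, the North site, and the Downtown lot → score 0.
the Downtown lot: beats the South site; loses to the West site, the East site, and the North site → score 1.
the North site has the best pairwise record.

the North site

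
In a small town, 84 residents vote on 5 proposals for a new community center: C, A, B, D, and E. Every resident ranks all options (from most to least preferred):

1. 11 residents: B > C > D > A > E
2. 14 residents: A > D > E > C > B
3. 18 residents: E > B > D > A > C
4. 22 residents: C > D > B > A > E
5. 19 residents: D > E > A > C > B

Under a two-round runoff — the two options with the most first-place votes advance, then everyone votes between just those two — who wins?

D

Round 1 first-place votes: C 22, A 14, B 11, D 19, E 18.
C and D advance.
Runoff: C is preferred to D by 33 voters; D by 51.
D wins the runoff.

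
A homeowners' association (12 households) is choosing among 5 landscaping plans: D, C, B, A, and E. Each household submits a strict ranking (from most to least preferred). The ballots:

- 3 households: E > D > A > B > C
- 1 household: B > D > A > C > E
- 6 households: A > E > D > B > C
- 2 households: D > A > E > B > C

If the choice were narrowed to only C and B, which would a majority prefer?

B

Voters preferring C to B: 0; preferring B to C: 12.
B wins the head-to-head.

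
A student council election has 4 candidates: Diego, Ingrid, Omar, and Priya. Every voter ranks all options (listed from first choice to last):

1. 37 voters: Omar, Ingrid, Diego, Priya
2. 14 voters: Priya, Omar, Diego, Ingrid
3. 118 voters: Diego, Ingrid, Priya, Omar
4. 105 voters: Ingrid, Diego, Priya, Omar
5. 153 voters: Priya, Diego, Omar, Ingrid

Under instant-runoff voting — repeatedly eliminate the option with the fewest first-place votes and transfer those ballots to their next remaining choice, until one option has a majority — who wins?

Round 1: Diego 118, Ingrid 105, Omar 37, Priya 167. Eliminate Omar.
Round 2: Diego 118, Ingrid 142, Priya 167. Eliminate Diego.
Round 3: Ingrid 260, Priya 167. Ingrid has a majority.

Ingrid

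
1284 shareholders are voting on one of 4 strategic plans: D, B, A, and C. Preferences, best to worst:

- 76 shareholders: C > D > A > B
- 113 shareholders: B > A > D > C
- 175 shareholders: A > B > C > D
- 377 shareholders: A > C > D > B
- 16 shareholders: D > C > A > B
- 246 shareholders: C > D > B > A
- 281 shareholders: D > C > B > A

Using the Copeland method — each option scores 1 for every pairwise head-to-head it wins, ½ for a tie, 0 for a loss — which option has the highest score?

A

D: beats B; loses to A and C → score 1.
B: loses to D, A, and C → score 0.
A: beats D, B, and C → score 3.
C: beats D and B; loses to A → score 2.
A has the best pairwise record.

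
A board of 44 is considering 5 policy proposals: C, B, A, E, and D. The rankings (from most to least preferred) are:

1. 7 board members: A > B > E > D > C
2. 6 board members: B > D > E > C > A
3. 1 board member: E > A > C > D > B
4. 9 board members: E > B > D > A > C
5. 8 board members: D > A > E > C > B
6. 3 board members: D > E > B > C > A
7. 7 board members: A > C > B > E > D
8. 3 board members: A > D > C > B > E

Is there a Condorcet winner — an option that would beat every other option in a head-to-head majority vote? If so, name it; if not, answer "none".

Checking pairwise contests:
B beats C 25–19.
A beats B 26–18.
D beats A 26–18.
B beats E 23–21.
B beats D 29–15.
Every option loses at least one head-to-head, so there is no Condorcet winner.

none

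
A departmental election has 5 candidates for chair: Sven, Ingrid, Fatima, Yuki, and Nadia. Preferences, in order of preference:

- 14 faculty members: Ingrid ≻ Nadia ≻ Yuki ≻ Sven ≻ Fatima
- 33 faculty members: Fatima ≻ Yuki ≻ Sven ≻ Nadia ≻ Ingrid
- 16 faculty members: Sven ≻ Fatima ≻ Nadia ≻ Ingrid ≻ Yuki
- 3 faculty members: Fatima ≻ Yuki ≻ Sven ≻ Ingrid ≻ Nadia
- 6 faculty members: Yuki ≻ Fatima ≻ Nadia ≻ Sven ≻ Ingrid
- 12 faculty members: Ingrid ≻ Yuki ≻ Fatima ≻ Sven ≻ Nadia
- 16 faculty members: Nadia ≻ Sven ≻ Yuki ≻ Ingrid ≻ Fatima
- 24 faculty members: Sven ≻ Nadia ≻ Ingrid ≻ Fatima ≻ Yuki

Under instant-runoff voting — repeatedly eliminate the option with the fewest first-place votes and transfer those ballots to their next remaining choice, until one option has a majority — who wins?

Sven

Round 1: Sven 40, Ingrid 26, Fatima 36, Yuki 6, Nadia 16. Eliminate Yuki.
Round 2: Sven 40, Ingrid 26, Fatima 42, Nadia 16. Eliminate Nadia.
Round 3: Sven 56, Ingrid 26, Fatima 42. Eliminate Ingrid.
Round 4: Sven 70, Fatima 54. Sven has a majority.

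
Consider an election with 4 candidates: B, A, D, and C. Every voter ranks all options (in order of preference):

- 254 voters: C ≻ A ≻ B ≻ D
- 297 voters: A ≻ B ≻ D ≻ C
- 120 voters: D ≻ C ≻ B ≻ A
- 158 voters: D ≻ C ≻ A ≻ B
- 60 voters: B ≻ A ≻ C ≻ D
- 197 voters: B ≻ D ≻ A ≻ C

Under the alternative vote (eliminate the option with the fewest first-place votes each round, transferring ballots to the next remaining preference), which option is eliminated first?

Round 1: B 257, A 297, D 278, C 254. Eliminate C.

C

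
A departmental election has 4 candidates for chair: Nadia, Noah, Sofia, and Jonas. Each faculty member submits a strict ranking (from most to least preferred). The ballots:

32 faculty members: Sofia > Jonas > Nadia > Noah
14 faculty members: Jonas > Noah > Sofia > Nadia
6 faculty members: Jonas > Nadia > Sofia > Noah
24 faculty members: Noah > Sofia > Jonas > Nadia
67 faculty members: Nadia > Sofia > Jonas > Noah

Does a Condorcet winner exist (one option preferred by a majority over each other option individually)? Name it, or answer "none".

Checking pairwise contests:
Jonas beats Nadia 76–67.
Nadia beats Noah 105–38.
Nadia beats Sofia 73–70.
Sofia beats Jonas 123–20.
Every option loses at least one head-to-head, so there is no Condorcet winner.

none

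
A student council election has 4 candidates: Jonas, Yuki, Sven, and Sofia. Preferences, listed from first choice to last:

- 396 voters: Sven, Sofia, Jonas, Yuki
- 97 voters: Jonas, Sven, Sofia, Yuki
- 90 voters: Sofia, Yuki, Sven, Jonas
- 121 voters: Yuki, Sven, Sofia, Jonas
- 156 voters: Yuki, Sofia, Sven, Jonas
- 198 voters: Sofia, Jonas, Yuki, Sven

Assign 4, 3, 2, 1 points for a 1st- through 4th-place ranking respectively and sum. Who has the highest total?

Sofia

Jonas: 396·2 + 97·4 + 90·1 + 121·1 + 156·1 + 198·3 = 2141
Yuki: 396·1 + 97·1 + 90·3 + 121·4 + 156·4 + 198·2 = 2267
Sven: 396·4 + 97·3 + 90·2 + 121·3 + 156·2 + 198·1 = 2928
Sofia: 396·3 + 97·2 + 90·4 + 121·2 + 156·3 + 198·4 = 3244
Sofia has the highest Borda score (3244).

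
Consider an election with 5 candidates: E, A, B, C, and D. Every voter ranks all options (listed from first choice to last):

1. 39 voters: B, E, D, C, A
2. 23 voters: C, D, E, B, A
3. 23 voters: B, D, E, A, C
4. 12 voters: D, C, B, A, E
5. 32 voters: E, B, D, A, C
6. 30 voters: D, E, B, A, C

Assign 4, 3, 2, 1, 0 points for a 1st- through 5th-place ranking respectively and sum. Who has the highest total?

E: 39·3 + 23·2 + 23·2 + 12·0 + 32·4 + 30·3 = 427
A: 39·0 + 23·0 + 23·1 + 12·1 + 32·1 + 30·1 = 97
B: 39·4 + 23·1 + 23·4 + 12·2 + 32·3 + 30·2 = 451
C: 39·1 + 23·4 + 23·0 + 12·3 + 32·0 + 30·0 = 167
D: 39·2 + 23·3 + 23·3 + 12·4 + 32·2 + 30·4 = 448
B has the highest Borda score (451).

B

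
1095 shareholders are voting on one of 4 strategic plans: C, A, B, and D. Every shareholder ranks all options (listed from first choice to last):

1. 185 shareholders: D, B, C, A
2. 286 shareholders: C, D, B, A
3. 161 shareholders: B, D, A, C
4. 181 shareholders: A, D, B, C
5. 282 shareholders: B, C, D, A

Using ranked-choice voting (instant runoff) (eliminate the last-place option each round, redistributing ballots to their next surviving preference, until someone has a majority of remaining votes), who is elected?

D

Round 1: C 286, A 181, B 443, D 185. Eliminate A.
Round 2: C 286, B 443, D 366. Eliminate C.
Round 3: B 443, D 652. D has a majority.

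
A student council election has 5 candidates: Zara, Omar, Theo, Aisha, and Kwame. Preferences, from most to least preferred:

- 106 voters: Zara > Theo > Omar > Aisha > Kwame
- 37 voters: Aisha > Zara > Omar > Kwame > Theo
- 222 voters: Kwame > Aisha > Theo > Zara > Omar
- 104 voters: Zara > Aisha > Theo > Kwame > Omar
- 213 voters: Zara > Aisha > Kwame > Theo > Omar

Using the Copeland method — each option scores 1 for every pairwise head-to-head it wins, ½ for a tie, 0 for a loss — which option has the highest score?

Zara

Zara: beats Omar, Theo, Aisha, and Kwame → score 4.
Omar: loses to Zara, Theo, Aisha, and Kwame → score 0.
Theo: beats Omar; loses to Zara, Aisha, and Kwame → score 1.
Aisha: beats Omar, Theo, and Kwame; loses to Zara → score 3.
Kwame: beats Omar and Theo; loses to Zara and Aisha → score 2.
Zara has the best pairwise record.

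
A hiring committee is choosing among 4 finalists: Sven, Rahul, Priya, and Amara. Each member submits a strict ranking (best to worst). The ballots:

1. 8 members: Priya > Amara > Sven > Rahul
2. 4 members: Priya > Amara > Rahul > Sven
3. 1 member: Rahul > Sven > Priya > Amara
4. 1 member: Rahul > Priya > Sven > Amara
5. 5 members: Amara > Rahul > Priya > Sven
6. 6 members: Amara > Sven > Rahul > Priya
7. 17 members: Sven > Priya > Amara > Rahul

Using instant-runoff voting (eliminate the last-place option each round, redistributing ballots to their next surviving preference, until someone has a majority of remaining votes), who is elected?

Sven

Round 1: Sven 17, Rahul 2, Priya 12, Amara 11. Eliminate Rahul.
Round 2: Sven 18, Priya 13, Amara 11. Eliminate Amara.
Round 3: Sven 24, Priya 18. Sven has a majority.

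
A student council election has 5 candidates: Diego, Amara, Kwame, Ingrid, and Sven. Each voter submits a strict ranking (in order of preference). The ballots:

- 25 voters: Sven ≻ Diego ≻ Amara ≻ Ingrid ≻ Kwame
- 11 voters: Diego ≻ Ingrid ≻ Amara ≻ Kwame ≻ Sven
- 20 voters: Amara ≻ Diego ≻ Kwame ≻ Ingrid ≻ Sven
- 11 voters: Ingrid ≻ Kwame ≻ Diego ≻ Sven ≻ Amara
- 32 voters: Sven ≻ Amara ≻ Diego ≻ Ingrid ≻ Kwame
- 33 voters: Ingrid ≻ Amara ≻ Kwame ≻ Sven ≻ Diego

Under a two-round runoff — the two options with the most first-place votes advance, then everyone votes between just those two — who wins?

Ingrid

Round 1 first-place votes: Diego 11, Amara 20, Kwame 0, Ingrid 44, Sven 57.
Sven and Ingrid advance.
Runoff: Sven is preferred to Ingrid by 57 voters; Ingrid by 75.
Ingrid wins the runoff.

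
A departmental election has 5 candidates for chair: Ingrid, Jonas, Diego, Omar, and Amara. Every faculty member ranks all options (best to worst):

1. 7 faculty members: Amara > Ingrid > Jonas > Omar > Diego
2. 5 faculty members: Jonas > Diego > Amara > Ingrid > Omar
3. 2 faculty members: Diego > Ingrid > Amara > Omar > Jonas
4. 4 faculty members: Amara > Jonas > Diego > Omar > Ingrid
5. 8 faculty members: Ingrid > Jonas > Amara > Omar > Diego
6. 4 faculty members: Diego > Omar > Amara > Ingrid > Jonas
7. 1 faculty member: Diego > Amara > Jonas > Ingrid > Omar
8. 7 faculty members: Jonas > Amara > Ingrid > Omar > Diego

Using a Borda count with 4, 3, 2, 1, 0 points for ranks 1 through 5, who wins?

Ingrid: 7·3 + 5·1 + 2·3 + 4·0 + 8·4 + 4·1 + 1·1 + 7·2 = 83
Jonas: 7·2 + 5·4 + 2·0 + 4·3 + 8·3 + 4·0 + 1·2 + 7·4 = 100
Diego: 7·0 + 5·3 + 2·4 + 4·2 + 8·0 + 4·4 + 1·4 + 7·0 = 51
Omar: 7·1 + 5·0 + 2·1 + 4·1 + 8·1 + 4·3 + 1·0 + 7·1 = 40
Amara: 7·4 + 5·2 + 2·2 + 4·4 + 8·2 + 4·2 + 1·3 + 7·3 = 106
Amara has the highest Borda score (106).

Amara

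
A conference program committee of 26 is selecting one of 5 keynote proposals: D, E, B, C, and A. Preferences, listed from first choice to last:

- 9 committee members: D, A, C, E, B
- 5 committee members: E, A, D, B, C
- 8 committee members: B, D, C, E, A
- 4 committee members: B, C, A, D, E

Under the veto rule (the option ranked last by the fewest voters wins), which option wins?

D

Last-place votes: D 0, E 4, B 9, C 5, A 8.
D is ranked last by the fewest voters, so D wins.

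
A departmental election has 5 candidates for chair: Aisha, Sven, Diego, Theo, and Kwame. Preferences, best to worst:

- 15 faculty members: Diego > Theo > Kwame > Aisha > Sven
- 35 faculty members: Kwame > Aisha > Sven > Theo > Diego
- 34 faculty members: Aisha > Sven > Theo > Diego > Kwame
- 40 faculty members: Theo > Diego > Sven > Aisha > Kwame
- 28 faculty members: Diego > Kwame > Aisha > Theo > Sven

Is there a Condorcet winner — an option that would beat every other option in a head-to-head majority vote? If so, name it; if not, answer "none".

none

Checking pairwise contests:
Diego beats Aisha 83–69.
Aisha beats Sven 112–40.
Theo beats Diego 109–43.
Aisha beats Theo 97–55.
Diego beats Kwame 117–35.
Every option loses at least one head-to-head, so there is no Condorcet winner.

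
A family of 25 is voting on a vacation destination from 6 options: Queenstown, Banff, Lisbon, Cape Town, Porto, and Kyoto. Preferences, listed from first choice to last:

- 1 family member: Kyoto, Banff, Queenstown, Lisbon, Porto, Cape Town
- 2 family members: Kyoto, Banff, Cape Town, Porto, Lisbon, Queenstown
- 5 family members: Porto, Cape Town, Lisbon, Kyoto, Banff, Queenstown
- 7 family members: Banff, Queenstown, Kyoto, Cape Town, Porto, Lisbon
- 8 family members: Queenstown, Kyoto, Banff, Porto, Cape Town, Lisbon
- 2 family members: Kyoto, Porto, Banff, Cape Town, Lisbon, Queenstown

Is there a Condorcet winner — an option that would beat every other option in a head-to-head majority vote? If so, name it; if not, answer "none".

Checking pairwise contests:
Banff beats Queenstown 17–8.
Kyoto beats Banff 18–7.
Queenstown beats Lisbon 16–9.
Queenstown beats Cape Town 16–9.
Queenstown beats Porto 16–9.
Queenstown beats Kyoto 15–10.
Every option loses at least one head-to-head, so there is no Condorcet winner.

none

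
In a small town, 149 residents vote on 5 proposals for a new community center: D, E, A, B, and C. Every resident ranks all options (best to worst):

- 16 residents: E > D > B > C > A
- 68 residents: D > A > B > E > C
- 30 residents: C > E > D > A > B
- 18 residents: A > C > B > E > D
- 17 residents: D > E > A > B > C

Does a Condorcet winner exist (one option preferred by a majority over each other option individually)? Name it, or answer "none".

D

D vs E: 85–64 for D.
D vs A: 131–18 for D.
D vs B: 131–18 for D.
D vs C: 101–48 for D.
D beats every other option head-to-head.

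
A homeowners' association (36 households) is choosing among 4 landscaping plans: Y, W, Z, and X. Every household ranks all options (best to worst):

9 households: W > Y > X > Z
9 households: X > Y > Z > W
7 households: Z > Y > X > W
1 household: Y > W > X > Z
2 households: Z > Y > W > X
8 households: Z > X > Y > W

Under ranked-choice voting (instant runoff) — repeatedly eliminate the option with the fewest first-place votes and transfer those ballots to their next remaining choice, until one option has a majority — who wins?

Round 1: Y 1, W 9, Z 17, X 9. Eliminate Y.
Round 2: W 10, Z 17, X 9. Eliminate X.
Round 3: W 10, Z 26. Z has a majority.

Z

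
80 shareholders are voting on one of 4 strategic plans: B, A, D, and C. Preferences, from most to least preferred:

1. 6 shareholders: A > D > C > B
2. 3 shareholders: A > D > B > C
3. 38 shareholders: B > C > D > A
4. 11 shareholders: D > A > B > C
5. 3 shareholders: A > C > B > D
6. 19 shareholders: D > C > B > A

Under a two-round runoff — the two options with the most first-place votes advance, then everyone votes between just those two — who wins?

B

Round 1 first-place votes: B 38, A 12, D 30, C 0.
B and D advance.
Runoff: B is preferred to D by 41 voters; D by 39.
B wins the runoff.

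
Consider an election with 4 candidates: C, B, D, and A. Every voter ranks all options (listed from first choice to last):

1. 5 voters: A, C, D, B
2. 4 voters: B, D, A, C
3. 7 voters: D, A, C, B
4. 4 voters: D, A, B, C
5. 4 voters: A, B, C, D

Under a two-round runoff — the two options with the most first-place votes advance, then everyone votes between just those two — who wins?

Round 1 first-place votes: C 0, B 4, D 11, A 9.
D and A advance.
Runoff: D is preferred to A by 15 voters; A by 9.
D wins the runoff.

D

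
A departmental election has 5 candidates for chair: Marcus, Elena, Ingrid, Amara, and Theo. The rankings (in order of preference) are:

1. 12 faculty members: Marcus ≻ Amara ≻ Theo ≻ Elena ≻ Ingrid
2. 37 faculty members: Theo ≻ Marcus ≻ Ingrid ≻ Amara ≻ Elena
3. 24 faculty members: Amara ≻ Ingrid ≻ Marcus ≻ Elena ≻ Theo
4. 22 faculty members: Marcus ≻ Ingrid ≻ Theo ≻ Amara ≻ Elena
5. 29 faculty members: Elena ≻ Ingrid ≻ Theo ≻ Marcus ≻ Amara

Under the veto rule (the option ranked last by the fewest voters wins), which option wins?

Marcus

Last-place votes: Marcus 0, Elena 59, Ingrid 12, Amara 29, Theo 24.
Marcus is ranked last by the fewest voters, so Marcus wins.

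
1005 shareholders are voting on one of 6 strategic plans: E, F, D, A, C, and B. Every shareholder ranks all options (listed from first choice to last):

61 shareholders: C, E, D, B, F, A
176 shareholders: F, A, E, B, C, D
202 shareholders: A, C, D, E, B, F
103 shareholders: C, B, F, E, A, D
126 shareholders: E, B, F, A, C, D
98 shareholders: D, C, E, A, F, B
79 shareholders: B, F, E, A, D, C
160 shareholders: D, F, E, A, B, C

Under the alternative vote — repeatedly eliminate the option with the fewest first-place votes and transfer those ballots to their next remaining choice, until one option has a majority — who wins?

D

Round 1: E 126, F 176, D 258, A 202, C 164, B 79. Eliminate B.
Round 2: E 126, F 255, D 258, A 202, C 164. Eliminate E.
Round 3: F 381, D 258, A 202, C 164. Eliminate C.
Round 4: F 484, D 319, A 202. Eliminate A.
Round 5: F 484, D 521. D has a majority.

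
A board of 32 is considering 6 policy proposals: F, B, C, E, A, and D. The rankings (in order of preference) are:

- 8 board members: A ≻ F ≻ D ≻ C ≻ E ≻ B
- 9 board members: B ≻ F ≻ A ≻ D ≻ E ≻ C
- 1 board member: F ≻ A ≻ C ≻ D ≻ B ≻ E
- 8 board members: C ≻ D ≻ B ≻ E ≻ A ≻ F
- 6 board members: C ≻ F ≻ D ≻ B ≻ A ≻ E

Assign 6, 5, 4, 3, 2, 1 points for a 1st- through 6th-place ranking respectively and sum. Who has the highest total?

F

F: 8·5 + 9·5 + 1·6 + 8·1 + 6·5 = 129
B: 8·1 + 9·6 + 1·2 + 8·4 + 6·3 = 114
C: 8·3 + 9·1 + 1·4 + 8·6 + 6·6 = 121
E: 8·2 + 9·2 + 1·1 + 8·3 + 6·1 = 65
A: 8·6 + 9·4 + 1·5 + 8·2 + 6·2 = 117
D: 8·4 + 9·3 + 1·3 + 8·5 + 6·4 = 126
F has the highest Borda score (129).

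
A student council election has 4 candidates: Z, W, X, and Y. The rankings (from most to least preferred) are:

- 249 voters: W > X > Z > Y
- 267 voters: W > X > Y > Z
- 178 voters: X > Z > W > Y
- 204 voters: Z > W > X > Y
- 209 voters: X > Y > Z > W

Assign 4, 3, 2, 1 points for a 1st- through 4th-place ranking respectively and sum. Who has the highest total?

Z: 249·2 + 267·1 + 178·3 + 204·4 + 209·2 = 2533
W: 249·4 + 267·4 + 178·2 + 204·3 + 209·1 = 3241
X: 249·3 + 267·3 + 178·4 + 204·2 + 209·4 = 3504
Y: 249·1 + 267·2 + 178·1 + 204·1 + 209·3 = 1792
X has the highest Borda score (3504).

X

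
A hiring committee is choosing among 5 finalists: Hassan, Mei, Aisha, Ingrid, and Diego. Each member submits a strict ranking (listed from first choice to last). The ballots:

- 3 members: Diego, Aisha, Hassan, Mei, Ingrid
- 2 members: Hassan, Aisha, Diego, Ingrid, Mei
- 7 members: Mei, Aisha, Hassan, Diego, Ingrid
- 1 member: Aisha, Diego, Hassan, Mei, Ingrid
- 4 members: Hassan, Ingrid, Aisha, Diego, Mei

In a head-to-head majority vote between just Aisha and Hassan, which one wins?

Voters preferring Aisha to Hassan: 11; preferring Hassan to Aisha: 6.
Aisha wins the head-to-head.

Aisha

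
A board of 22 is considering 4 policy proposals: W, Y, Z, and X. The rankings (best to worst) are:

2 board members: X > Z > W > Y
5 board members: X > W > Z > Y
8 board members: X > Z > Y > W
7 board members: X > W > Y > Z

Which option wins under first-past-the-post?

X

First-place votes: W 0, Y 0, Z 0, X 22.
X has the most first-place votes.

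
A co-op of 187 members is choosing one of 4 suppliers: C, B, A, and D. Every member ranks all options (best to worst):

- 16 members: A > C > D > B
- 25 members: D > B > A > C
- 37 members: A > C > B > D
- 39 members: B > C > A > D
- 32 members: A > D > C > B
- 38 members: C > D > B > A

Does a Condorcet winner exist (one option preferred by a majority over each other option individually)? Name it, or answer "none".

Checking pairwise contests:
A beats C 110–77.
C beats B 123–64.
B beats A 102–85.
C beats D 130–57.
Every option loses at least one head-to-head, so there is no Condorcet winner.

none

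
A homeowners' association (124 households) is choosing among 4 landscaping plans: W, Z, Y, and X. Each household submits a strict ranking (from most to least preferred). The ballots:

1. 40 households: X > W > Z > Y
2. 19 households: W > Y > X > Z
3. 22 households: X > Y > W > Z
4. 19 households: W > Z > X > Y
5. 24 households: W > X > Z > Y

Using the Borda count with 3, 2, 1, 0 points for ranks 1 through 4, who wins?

W: 40·2 + 19·3 + 22·1 + 19·3 + 24·3 = 288
Z: 40·1 + 19·0 + 22·0 + 19·2 + 24·1 = 102
Y: 40·0 + 19·2 + 22·2 + 19·0 + 24·0 = 82
X: 40·3 + 19·1 + 22·3 + 19·1 + 24·2 = 272
W has the highest Borda score (288).

W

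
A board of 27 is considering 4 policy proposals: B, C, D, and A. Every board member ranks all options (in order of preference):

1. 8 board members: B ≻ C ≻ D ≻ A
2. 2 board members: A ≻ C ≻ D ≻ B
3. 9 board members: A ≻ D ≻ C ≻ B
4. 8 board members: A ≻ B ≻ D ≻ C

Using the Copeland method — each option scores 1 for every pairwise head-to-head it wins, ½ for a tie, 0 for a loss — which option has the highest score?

B: beats C and D; loses to A → score 2.
C: loses to B, D, and A → score 0.
D: beats C; loses to B and A → score 1.
A: beats B, C, and D → score 3.
A has the best pairwise record.

A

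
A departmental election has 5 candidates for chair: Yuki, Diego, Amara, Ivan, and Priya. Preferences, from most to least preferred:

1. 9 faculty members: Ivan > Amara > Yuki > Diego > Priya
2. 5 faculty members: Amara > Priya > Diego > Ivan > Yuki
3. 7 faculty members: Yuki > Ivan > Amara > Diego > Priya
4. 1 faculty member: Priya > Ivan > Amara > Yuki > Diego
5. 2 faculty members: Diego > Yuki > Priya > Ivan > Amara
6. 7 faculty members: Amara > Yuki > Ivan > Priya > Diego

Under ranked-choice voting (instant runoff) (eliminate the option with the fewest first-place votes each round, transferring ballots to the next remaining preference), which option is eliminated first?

Round 1: Yuki 7, Diego 2, Amara 12, Ivan 9, Priya 1. Eliminate Priya.

Priya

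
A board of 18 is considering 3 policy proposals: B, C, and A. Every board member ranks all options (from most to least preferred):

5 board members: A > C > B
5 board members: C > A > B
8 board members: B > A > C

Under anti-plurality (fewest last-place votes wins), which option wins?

A

Last-place votes: B 10, C 8, A 0.
A is ranked last by the fewest voters, so A wins.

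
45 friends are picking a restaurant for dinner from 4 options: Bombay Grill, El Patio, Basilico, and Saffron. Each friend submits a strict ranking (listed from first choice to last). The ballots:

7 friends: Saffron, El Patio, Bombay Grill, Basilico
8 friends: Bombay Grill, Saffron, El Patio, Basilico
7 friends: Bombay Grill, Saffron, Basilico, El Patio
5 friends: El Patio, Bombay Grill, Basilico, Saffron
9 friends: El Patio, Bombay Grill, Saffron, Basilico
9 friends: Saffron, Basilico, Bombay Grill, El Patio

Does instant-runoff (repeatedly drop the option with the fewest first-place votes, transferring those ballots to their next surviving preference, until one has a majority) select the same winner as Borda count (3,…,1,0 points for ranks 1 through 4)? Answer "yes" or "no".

yes

Instant-runoff — R1 Bombay Grill 15, El Patio 14, Basilico 0, Saffron 16 (Basilico out); R2 Bombay Grill 15, El Patio 14, Saffron 16 (El Patio out); R3 Bombay Grill 29, Saffron 16 (Bombay Grill winner). Winner: Bombay Grill.
Borda — scores: Bombay Grill 89, El Patio 64, Basilico 30, Saffron 87. Winner: Bombay Grill.
The two methods agree.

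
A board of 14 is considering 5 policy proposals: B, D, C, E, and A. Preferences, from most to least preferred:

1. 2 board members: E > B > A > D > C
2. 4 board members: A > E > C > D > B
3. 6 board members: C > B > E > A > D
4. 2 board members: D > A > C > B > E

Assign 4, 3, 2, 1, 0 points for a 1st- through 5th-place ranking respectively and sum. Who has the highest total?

B: 2·3 + 4·0 + 6·3 + 2·1 = 26
D: 2·1 + 4·1 + 6·0 + 2·4 = 14
C: 2·0 + 4·2 + 6·4 + 2·2 = 36
E: 2·4 + 4·3 + 6·2 + 2·0 = 32
A: 2·2 + 4·4 + 6·1 + 2·3 = 32
C has the highest Borda score (36).

C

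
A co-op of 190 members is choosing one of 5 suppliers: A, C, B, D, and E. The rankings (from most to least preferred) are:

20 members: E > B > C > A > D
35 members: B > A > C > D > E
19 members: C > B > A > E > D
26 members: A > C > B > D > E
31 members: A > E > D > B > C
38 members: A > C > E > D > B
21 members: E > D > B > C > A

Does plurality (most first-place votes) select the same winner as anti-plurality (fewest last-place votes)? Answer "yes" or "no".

yes

Plurality — first-place votes: A 95, C 19, B 35, D 0, E 41. Winner: A.
Anti-plurality — last-place votes: A 21, C 31, B 38, D 39, E 61. Winner: A.
The two methods agree.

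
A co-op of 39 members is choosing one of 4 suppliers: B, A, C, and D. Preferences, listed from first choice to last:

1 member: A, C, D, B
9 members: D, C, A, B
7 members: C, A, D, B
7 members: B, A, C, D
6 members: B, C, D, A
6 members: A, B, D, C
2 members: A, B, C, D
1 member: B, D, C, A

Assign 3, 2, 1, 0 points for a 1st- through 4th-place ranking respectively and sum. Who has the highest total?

B: 1·0 + 9·0 + 7·0 + 7·3 + 6·3 + 6·2 + 2·2 + 1·3 = 58
A: 1·3 + 9·1 + 7·2 + 7·2 + 6·0 + 6·3 + 2·3 + 1·0 = 64
C: 1·2 + 9·2 + 7·3 + 7·1 + 6·2 + 6·0 + 2·1 + 1·1 = 63
D: 1·1 + 9·3 + 7·1 + 7·0 + 6·1 + 6·1 + 2·0 + 1·2 = 49
A has the highest Borda score (64).

A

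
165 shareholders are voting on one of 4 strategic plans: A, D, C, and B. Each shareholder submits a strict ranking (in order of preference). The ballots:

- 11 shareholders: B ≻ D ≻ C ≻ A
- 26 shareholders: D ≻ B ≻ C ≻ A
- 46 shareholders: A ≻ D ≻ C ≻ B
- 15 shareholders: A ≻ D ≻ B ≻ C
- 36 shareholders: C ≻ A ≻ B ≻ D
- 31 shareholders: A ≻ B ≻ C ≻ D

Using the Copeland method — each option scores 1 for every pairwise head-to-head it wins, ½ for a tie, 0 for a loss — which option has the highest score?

A: beats D, C, and B → score 3.
D: beats C and B; loses to A → score 2.
C: loses to A, D, and B → score 0.
B: beats C; loses to A and D → score 1.
A has the best pairwise record.

A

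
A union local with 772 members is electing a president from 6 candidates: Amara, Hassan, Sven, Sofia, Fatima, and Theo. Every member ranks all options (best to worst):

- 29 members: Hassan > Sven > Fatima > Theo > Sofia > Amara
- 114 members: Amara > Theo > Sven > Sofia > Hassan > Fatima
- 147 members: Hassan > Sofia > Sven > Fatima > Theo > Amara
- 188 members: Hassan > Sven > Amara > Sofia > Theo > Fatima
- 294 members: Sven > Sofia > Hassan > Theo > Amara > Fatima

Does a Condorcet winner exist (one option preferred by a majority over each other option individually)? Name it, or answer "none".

Sven vs Amara: 658–114 for Sven.
Sven vs Hassan: 408–364 for Sven.
Sven vs Sofia: 625–147 for Sven.
Sven vs Fatima: 772–0 for Sven.
Sven vs Theo: 658–114 for Sven.
Sven beats every other option head-to-head.

Sven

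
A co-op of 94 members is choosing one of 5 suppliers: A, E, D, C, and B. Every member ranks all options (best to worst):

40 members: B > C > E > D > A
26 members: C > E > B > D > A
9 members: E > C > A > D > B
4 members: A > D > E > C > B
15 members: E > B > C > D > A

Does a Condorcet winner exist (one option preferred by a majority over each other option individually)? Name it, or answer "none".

none

Checking pairwise contests:
E beats A 90–4.
C beats E 66–28.
E beats D 90–4.
B beats C 55–39.
E beats B 54–40.
Every option loses at least one head-to-head, so there is no Condorcet winner.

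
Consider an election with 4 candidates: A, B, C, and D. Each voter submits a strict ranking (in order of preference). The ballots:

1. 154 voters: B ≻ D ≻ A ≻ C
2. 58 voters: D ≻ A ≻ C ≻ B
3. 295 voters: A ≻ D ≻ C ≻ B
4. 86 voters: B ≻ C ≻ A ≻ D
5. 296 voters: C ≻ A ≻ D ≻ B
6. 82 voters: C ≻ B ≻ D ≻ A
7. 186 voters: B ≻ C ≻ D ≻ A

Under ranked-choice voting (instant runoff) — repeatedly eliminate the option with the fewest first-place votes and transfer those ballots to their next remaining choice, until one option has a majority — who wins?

Round 1: A 295, B 426, C 378, D 58. Eliminate D.
Round 2: A 353, B 426, C 378. Eliminate A.
Round 3: B 426, C 731. C has a majority.

C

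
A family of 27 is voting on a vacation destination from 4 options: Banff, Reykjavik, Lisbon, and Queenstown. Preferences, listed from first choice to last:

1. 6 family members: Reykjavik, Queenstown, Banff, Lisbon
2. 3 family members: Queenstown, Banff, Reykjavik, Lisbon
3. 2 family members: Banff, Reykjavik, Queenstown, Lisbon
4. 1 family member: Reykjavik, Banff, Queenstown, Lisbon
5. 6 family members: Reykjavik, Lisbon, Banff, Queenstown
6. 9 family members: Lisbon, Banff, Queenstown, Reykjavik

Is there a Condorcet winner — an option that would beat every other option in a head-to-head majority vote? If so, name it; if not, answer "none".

Checking pairwise contests:
Lisbon beats Banff 15–12.
Banff beats Reykjavik 14–13.
Reykjavik beats Lisbon 18–9.
Banff beats Queenstown 18–9.
Every option loses at least one head-to-head, so there is no Condorcet winner.

none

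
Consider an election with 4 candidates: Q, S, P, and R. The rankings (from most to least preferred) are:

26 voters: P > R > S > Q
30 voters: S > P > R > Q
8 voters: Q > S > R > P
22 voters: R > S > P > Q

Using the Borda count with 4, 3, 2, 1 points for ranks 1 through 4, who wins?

Q: 26·1 + 30·1 + 8·4 + 22·1 = 110
S: 26·2 + 30·4 + 8·3 + 22·3 = 262
P: 26·4 + 30·3 + 8·1 + 22·2 = 246
R: 26·3 + 30·2 + 8·2 + 22·4 = 242
S has the highest Borda score (262).

S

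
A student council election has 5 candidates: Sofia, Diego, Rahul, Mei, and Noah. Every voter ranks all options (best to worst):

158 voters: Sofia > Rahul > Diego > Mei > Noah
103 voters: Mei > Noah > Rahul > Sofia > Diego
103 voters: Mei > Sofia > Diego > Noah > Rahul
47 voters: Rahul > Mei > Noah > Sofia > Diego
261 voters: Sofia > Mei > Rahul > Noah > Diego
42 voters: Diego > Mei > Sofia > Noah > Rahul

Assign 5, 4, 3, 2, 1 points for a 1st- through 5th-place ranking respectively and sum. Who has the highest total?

Sofia

Sofia: 158·5 + 103·2 + 103·4 + 47·2 + 261·5 + 42·3 = 2933
Diego: 158·3 + 103·1 + 103·3 + 47·1 + 261·1 + 42·5 = 1404
Rahul: 158·4 + 103·3 + 103·1 + 47·5 + 261·3 + 42·1 = 2104
Mei: 158·2 + 103·5 + 103·5 + 47·4 + 261·4 + 42·4 = 2746
Noah: 158·1 + 103·4 + 103·2 + 47·3 + 261·2 + 42·2 = 1523
Sofia has the highest Borda score (2933).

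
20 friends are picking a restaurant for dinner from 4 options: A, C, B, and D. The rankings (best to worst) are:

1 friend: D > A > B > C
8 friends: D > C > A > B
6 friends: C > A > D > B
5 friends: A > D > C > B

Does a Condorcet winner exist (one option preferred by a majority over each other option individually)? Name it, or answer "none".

Checking pairwise contests:
C beats A 14–6.
D beats C 14–6.
A beats B 20–0.
A beats D 11–9.
Every option loses at least one head-to-head, so there is no Condorcet winner.

none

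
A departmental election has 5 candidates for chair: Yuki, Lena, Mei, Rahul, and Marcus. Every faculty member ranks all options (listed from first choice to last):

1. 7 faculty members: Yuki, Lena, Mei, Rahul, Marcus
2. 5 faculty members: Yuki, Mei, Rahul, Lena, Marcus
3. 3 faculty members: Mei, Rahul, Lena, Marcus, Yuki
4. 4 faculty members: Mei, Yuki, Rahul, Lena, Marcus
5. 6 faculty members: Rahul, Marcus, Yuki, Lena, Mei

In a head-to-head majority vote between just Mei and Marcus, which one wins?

Voters preferring Mei to Marcus: 19; preferring Marcus to Mei: 6.
Mei wins the head-to-head.

Mei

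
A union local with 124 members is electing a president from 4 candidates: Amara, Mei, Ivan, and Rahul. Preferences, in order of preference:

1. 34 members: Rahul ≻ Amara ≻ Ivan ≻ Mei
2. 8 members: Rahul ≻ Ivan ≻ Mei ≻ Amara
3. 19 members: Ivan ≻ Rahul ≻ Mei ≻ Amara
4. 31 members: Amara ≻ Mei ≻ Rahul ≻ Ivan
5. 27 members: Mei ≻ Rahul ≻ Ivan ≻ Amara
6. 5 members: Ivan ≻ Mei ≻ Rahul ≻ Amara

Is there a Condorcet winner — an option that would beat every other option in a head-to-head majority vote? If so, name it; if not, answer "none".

Checking pairwise contests:
Rahul beats Amara 93–31.
Amara beats Mei 65–59.
Amara beats Ivan 65–59.
Mei beats Rahul 63–61.
Every option loses at least one head-to-head, so there is no Condorcet winner.

none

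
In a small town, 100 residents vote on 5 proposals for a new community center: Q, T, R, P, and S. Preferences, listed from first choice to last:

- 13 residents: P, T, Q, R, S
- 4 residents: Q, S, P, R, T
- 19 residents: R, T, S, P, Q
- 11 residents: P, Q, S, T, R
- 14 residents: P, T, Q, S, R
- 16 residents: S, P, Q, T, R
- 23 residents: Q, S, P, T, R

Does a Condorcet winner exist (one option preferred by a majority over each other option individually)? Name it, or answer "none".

Checking pairwise contests:
P beats Q 73–27.
Q beats T 54–46.
Q beats R 81–19.
S beats P 62–38.
Q beats S 65–35.
Every option loses at least one head-to-head, so there is no Condorcet winner.

none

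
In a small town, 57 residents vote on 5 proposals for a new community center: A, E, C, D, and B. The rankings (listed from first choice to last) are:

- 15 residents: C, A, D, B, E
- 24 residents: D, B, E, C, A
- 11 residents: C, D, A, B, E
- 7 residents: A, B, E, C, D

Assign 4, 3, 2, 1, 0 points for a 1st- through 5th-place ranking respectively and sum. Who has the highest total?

D

A: 15·3 + 24·0 + 11·2 + 7·4 = 95
E: 15·0 + 24·2 + 11·0 + 7·2 = 62
C: 15·4 + 24·1 + 11·4 + 7·1 = 135
D: 15·2 + 24·4 + 11·3 + 7·0 = 159
B: 15·1 + 24·3 + 11·1 + 7·3 = 119
D has the highest Borda score (159).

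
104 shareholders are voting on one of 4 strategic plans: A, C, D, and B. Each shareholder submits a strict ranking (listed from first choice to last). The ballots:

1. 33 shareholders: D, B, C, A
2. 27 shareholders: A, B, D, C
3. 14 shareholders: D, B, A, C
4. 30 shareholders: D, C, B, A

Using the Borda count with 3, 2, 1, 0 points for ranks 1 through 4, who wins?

D

A: 33·0 + 27·3 + 14·1 + 30·0 = 95
C: 33·1 + 27·0 + 14·0 + 30·2 = 93
D: 33·3 + 27·1 + 14·3 + 30·3 = 258
B: 33·2 + 27·2 + 14·2 + 30·1 = 178
D has the highest Borda score (258).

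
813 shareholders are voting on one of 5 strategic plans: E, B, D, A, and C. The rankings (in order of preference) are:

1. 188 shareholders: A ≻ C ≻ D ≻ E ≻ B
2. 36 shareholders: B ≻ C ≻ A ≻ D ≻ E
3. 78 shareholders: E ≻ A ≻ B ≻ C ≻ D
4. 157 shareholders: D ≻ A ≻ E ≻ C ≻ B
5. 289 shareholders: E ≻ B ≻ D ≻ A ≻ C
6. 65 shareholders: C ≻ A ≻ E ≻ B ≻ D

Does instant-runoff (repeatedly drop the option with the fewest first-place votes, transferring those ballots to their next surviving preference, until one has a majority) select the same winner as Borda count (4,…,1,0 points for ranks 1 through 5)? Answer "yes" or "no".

no

Instant-runoff — R1 E 367, B 36, D 157, A 188, C 65 (B out); R2 E 367, D 157, A 188, C 101 (C out); R3 E 367, D 157, A 289 (D out); R4 E 367, A 446 (A winner). Winner: A.
Borda — scores: E 2100, B 1232, D 1618, A 2013, C 1167. Winner: E.
The two methods disagree.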